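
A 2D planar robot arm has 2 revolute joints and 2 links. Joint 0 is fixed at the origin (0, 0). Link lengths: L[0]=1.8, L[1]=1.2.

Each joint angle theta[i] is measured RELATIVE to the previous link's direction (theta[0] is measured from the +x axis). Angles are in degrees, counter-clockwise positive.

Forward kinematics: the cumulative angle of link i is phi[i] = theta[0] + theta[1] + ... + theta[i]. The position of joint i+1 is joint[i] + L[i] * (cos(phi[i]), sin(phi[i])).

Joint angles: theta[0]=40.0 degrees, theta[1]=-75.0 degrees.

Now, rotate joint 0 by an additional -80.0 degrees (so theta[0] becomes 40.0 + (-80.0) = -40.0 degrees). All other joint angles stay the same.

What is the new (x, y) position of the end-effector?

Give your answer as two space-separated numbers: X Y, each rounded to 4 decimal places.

joint[0] = (0.0000, 0.0000)  (base)
link 0: phi[0] = -40 = -40 deg
  cos(-40 deg) = 0.7660, sin(-40 deg) = -0.6428
  joint[1] = (0.0000, 0.0000) + 1.8 * (0.7660, -0.6428) = (0.0000 + 1.3789, 0.0000 + -1.1570) = (1.3789, -1.1570)
link 1: phi[1] = -40 + -75 = -115 deg
  cos(-115 deg) = -0.4226, sin(-115 deg) = -0.9063
  joint[2] = (1.3789, -1.1570) + 1.2 * (-0.4226, -0.9063) = (1.3789 + -0.5071, -1.1570 + -1.0876) = (0.8717, -2.2446)
End effector: (0.8717, -2.2446)

Answer: 0.8717 -2.2446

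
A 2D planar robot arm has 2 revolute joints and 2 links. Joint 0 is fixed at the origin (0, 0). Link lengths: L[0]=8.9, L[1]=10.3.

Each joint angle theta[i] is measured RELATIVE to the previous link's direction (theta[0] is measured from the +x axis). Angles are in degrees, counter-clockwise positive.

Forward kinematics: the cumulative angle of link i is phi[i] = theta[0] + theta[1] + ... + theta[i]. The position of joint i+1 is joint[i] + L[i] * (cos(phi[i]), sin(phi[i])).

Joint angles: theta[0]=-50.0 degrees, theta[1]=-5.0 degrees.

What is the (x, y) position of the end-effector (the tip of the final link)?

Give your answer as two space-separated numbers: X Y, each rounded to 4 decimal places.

Answer: 11.6286 -15.2551

Derivation:
joint[0] = (0.0000, 0.0000)  (base)
link 0: phi[0] = -50 = -50 deg
  cos(-50 deg) = 0.6428, sin(-50 deg) = -0.7660
  joint[1] = (0.0000, 0.0000) + 8.9 * (0.6428, -0.7660) = (0.0000 + 5.7208, 0.0000 + -6.8178) = (5.7208, -6.8178)
link 1: phi[1] = -50 + -5 = -55 deg
  cos(-55 deg) = 0.5736, sin(-55 deg) = -0.8192
  joint[2] = (5.7208, -6.8178) + 10.3 * (0.5736, -0.8192) = (5.7208 + 5.9078, -6.8178 + -8.4373) = (11.6286, -15.2551)
End effector: (11.6286, -15.2551)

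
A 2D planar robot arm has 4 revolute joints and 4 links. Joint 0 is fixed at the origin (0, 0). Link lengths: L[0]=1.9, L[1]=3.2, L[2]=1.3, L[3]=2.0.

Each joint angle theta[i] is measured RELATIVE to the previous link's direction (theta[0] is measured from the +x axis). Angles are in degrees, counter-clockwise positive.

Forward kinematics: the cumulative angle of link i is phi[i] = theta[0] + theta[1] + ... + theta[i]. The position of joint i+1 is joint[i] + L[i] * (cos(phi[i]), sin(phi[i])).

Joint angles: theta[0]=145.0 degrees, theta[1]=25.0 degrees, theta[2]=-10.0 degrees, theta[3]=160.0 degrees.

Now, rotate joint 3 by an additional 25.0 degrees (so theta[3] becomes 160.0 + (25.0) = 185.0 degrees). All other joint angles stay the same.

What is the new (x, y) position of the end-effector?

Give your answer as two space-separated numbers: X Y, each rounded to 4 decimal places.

joint[0] = (0.0000, 0.0000)  (base)
link 0: phi[0] = 145 = 145 deg
  cos(145 deg) = -0.8192, sin(145 deg) = 0.5736
  joint[1] = (0.0000, 0.0000) + 1.9 * (-0.8192, 0.5736) = (0.0000 + -1.5564, 0.0000 + 1.0898) = (-1.5564, 1.0898)
link 1: phi[1] = 145 + 25 = 170 deg
  cos(170 deg) = -0.9848, sin(170 deg) = 0.1736
  joint[2] = (-1.5564, 1.0898) + 3.2 * (-0.9848, 0.1736) = (-1.5564 + -3.1514, 1.0898 + 0.5557) = (-4.7078, 1.6455)
link 2: phi[2] = 145 + 25 + -10 = 160 deg
  cos(160 deg) = -0.9397, sin(160 deg) = 0.3420
  joint[3] = (-4.7078, 1.6455) + 1.3 * (-0.9397, 0.3420) = (-4.7078 + -1.2216, 1.6455 + 0.4446) = (-5.9294, 2.0901)
link 3: phi[3] = 145 + 25 + -10 + 185 = 345 deg
  cos(345 deg) = 0.9659, sin(345 deg) = -0.2588
  joint[4] = (-5.9294, 2.0901) + 2 * (0.9659, -0.2588) = (-5.9294 + 1.9319, 2.0901 + -0.5176) = (-3.9975, 1.5725)
End effector: (-3.9975, 1.5725)

Answer: -3.9975 1.5725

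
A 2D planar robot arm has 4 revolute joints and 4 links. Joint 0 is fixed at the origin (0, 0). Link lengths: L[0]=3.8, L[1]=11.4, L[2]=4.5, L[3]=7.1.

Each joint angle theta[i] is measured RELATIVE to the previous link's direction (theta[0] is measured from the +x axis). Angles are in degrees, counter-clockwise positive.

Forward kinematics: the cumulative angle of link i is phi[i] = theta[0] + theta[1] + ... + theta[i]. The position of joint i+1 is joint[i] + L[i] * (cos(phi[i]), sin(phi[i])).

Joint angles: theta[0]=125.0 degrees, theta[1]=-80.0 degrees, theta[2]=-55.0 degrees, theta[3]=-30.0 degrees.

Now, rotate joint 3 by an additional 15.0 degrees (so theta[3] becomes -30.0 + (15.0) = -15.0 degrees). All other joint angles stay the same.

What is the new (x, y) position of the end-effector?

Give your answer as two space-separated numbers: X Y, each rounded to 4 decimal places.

Answer: 16.7478 7.3918

Derivation:
joint[0] = (0.0000, 0.0000)  (base)
link 0: phi[0] = 125 = 125 deg
  cos(125 deg) = -0.5736, sin(125 deg) = 0.8192
  joint[1] = (0.0000, 0.0000) + 3.8 * (-0.5736, 0.8192) = (0.0000 + -2.1796, 0.0000 + 3.1128) = (-2.1796, 3.1128)
link 1: phi[1] = 125 + -80 = 45 deg
  cos(45 deg) = 0.7071, sin(45 deg) = 0.7071
  joint[2] = (-2.1796, 3.1128) + 11.4 * (0.7071, 0.7071) = (-2.1796 + 8.0610, 3.1128 + 8.0610) = (5.8814, 11.1738)
link 2: phi[2] = 125 + -80 + -55 = -10 deg
  cos(-10 deg) = 0.9848, sin(-10 deg) = -0.1736
  joint[3] = (5.8814, 11.1738) + 4.5 * (0.9848, -0.1736) = (5.8814 + 4.4316, 11.1738 + -0.7814) = (10.3131, 10.3924)
link 3: phi[3] = 125 + -80 + -55 + -15 = -25 deg
  cos(-25 deg) = 0.9063, sin(-25 deg) = -0.4226
  joint[4] = (10.3131, 10.3924) + 7.1 * (0.9063, -0.4226) = (10.3131 + 6.4348, 10.3924 + -3.0006) = (16.7478, 7.3918)
End effector: (16.7478, 7.3918)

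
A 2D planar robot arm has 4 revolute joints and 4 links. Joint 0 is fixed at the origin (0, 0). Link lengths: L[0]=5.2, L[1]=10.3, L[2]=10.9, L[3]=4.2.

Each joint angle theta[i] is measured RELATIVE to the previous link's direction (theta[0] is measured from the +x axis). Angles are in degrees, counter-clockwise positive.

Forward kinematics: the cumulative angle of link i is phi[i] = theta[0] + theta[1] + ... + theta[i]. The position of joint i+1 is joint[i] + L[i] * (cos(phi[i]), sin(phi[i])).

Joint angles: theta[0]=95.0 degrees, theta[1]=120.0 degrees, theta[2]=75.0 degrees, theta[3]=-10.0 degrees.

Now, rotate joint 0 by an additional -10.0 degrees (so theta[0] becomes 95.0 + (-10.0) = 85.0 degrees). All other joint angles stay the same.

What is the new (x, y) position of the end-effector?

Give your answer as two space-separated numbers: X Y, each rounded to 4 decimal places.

joint[0] = (0.0000, 0.0000)  (base)
link 0: phi[0] = 85 = 85 deg
  cos(85 deg) = 0.0872, sin(85 deg) = 0.9962
  joint[1] = (0.0000, 0.0000) + 5.2 * (0.0872, 0.9962) = (0.0000 + 0.4532, 0.0000 + 5.1802) = (0.4532, 5.1802)
link 1: phi[1] = 85 + 120 = 205 deg
  cos(205 deg) = -0.9063, sin(205 deg) = -0.4226
  joint[2] = (0.4532, 5.1802) + 10.3 * (-0.9063, -0.4226) = (0.4532 + -9.3350, 5.1802 + -4.3530) = (-8.8818, 0.8272)
link 2: phi[2] = 85 + 120 + 75 = 280 deg
  cos(280 deg) = 0.1736, sin(280 deg) = -0.9848
  joint[3] = (-8.8818, 0.8272) + 10.9 * (0.1736, -0.9848) = (-8.8818 + 1.8928, 0.8272 + -10.7344) = (-6.9890, -9.9072)
link 3: phi[3] = 85 + 120 + 75 + -10 = 270 deg
  cos(270 deg) = -0.0000, sin(270 deg) = -1.0000
  joint[4] = (-6.9890, -9.9072) + 4.2 * (-0.0000, -1.0000) = (-6.9890 + -0.0000, -9.9072 + -4.2000) = (-6.9890, -14.1072)
End effector: (-6.9890, -14.1072)

Answer: -6.9890 -14.1072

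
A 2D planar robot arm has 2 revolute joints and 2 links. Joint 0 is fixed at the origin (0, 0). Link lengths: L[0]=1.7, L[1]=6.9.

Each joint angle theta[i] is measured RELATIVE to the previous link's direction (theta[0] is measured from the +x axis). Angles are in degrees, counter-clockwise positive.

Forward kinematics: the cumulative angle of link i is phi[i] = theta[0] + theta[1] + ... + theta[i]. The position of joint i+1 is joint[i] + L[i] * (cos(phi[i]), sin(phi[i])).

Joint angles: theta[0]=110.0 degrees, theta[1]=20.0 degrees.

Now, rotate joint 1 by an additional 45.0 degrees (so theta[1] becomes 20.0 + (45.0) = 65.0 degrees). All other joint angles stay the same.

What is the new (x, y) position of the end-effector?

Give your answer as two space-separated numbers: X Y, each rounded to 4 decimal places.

Answer: -7.4552 2.1989

Derivation:
joint[0] = (0.0000, 0.0000)  (base)
link 0: phi[0] = 110 = 110 deg
  cos(110 deg) = -0.3420, sin(110 deg) = 0.9397
  joint[1] = (0.0000, 0.0000) + 1.7 * (-0.3420, 0.9397) = (0.0000 + -0.5814, 0.0000 + 1.5975) = (-0.5814, 1.5975)
link 1: phi[1] = 110 + 65 = 175 deg
  cos(175 deg) = -0.9962, sin(175 deg) = 0.0872
  joint[2] = (-0.5814, 1.5975) + 6.9 * (-0.9962, 0.0872) = (-0.5814 + -6.8737, 1.5975 + 0.6014) = (-7.4552, 2.1989)
End effector: (-7.4552, 2.1989)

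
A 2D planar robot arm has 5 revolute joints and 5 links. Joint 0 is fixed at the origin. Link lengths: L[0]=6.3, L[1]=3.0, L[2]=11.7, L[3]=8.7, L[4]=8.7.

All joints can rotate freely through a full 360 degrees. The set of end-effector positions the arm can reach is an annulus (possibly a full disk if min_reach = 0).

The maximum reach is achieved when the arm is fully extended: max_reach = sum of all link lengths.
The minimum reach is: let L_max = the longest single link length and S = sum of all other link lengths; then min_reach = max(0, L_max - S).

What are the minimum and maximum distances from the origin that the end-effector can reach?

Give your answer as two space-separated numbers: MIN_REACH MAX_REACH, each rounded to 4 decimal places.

Answer: 0.0000 38.4000

Derivation:
Link lengths: [6.3, 3.0, 11.7, 8.7, 8.7]
max_reach = 6.3 + 3 + 11.7 + 8.7 + 8.7 = 38.4
L_max = max([6.3, 3.0, 11.7, 8.7, 8.7]) = 11.7
S (sum of others) = 38.4 - 11.7 = 26.7
min_reach = max(0, 11.7 - 26.7) = max(0, -15) = 0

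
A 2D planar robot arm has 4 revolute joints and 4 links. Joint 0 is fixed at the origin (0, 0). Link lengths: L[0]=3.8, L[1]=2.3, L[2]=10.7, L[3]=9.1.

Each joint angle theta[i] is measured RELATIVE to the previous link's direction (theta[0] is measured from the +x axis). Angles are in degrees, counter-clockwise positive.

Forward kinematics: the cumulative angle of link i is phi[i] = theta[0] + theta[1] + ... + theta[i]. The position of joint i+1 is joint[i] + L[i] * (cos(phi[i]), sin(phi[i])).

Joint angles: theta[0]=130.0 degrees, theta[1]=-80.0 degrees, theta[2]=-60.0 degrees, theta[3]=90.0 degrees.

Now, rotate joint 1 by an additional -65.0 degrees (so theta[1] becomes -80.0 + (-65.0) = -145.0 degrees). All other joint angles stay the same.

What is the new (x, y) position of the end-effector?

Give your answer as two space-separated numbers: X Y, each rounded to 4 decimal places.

joint[0] = (0.0000, 0.0000)  (base)
link 0: phi[0] = 130 = 130 deg
  cos(130 deg) = -0.6428, sin(130 deg) = 0.7660
  joint[1] = (0.0000, 0.0000) + 3.8 * (-0.6428, 0.7660) = (0.0000 + -2.4426, 0.0000 + 2.9110) = (-2.4426, 2.9110)
link 1: phi[1] = 130 + -145 = -15 deg
  cos(-15 deg) = 0.9659, sin(-15 deg) = -0.2588
  joint[2] = (-2.4426, 2.9110) + 2.3 * (0.9659, -0.2588) = (-2.4426 + 2.2216, 2.9110 + -0.5953) = (-0.2210, 2.3157)
link 2: phi[2] = 130 + -145 + -60 = -75 deg
  cos(-75 deg) = 0.2588, sin(-75 deg) = -0.9659
  joint[3] = (-0.2210, 2.3157) + 10.7 * (0.2588, -0.9659) = (-0.2210 + 2.7694, 2.3157 + -10.3354) = (2.5484, -8.0197)
link 3: phi[3] = 130 + -145 + -60 + 90 = 15 deg
  cos(15 deg) = 0.9659, sin(15 deg) = 0.2588
  joint[4] = (2.5484, -8.0197) + 9.1 * (0.9659, 0.2588) = (2.5484 + 8.7899, -8.0197 + 2.3553) = (11.3383, -5.6645)
End effector: (11.3383, -5.6645)

Answer: 11.3383 -5.6645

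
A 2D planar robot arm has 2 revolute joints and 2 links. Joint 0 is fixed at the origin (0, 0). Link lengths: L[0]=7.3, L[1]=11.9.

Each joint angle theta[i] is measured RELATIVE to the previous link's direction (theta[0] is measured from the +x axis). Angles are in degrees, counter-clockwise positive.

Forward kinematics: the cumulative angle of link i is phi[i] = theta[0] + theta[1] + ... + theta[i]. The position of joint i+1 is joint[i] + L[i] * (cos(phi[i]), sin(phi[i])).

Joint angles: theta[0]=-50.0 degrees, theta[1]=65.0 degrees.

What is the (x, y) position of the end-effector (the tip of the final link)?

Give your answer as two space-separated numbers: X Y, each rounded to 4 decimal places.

joint[0] = (0.0000, 0.0000)  (base)
link 0: phi[0] = -50 = -50 deg
  cos(-50 deg) = 0.6428, sin(-50 deg) = -0.7660
  joint[1] = (0.0000, 0.0000) + 7.3 * (0.6428, -0.7660) = (0.0000 + 4.6923, 0.0000 + -5.5921) = (4.6923, -5.5921)
link 1: phi[1] = -50 + 65 = 15 deg
  cos(15 deg) = 0.9659, sin(15 deg) = 0.2588
  joint[2] = (4.6923, -5.5921) + 11.9 * (0.9659, 0.2588) = (4.6923 + 11.4945, -5.5921 + 3.0799) = (16.1869, -2.5122)
End effector: (16.1869, -2.5122)

Answer: 16.1869 -2.5122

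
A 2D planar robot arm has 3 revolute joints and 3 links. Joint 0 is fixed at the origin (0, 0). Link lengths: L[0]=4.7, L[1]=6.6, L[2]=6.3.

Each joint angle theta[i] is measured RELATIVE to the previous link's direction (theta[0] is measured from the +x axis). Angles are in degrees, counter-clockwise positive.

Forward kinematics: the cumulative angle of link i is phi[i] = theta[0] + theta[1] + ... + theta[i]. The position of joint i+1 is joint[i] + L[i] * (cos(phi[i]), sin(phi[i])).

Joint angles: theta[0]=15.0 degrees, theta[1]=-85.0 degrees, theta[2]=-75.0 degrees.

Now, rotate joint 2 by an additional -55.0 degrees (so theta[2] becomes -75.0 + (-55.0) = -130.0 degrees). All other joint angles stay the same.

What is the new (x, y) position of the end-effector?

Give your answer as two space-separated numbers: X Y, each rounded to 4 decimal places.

joint[0] = (0.0000, 0.0000)  (base)
link 0: phi[0] = 15 = 15 deg
  cos(15 deg) = 0.9659, sin(15 deg) = 0.2588
  joint[1] = (0.0000, 0.0000) + 4.7 * (0.9659, 0.2588) = (0.0000 + 4.5399, 0.0000 + 1.2164) = (4.5399, 1.2164)
link 1: phi[1] = 15 + -85 = -70 deg
  cos(-70 deg) = 0.3420, sin(-70 deg) = -0.9397
  joint[2] = (4.5399, 1.2164) + 6.6 * (0.3420, -0.9397) = (4.5399 + 2.2573, 1.2164 + -6.2020) = (6.7972, -4.9855)
link 2: phi[2] = 15 + -85 + -130 = -200 deg
  cos(-200 deg) = -0.9397, sin(-200 deg) = 0.3420
  joint[3] = (6.7972, -4.9855) + 6.3 * (-0.9397, 0.3420) = (6.7972 + -5.9201, -4.9855 + 2.1547) = (0.8771, -2.8308)
End effector: (0.8771, -2.8308)

Answer: 0.8771 -2.8308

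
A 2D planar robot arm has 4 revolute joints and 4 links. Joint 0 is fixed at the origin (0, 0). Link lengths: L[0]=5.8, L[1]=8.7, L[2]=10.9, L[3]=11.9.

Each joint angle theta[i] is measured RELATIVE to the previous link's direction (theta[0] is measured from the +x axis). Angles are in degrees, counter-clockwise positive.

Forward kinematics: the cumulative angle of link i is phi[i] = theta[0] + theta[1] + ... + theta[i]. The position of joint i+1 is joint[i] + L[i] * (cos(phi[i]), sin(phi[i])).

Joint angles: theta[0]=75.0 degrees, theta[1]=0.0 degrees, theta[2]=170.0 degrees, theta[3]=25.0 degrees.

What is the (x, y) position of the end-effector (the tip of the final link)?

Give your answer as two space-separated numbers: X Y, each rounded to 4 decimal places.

Answer: -0.8537 -7.7728

Derivation:
joint[0] = (0.0000, 0.0000)  (base)
link 0: phi[0] = 75 = 75 deg
  cos(75 deg) = 0.2588, sin(75 deg) = 0.9659
  joint[1] = (0.0000, 0.0000) + 5.8 * (0.2588, 0.9659) = (0.0000 + 1.5012, 0.0000 + 5.6024) = (1.5012, 5.6024)
link 1: phi[1] = 75 + 0 = 75 deg
  cos(75 deg) = 0.2588, sin(75 deg) = 0.9659
  joint[2] = (1.5012, 5.6024) + 8.7 * (0.2588, 0.9659) = (1.5012 + 2.2517, 5.6024 + 8.4036) = (3.7529, 14.0059)
link 2: phi[2] = 75 + 0 + 170 = 245 deg
  cos(245 deg) = -0.4226, sin(245 deg) = -0.9063
  joint[3] = (3.7529, 14.0059) + 10.9 * (-0.4226, -0.9063) = (3.7529 + -4.6065, 14.0059 + -9.8788) = (-0.8537, 4.1272)
link 3: phi[3] = 75 + 0 + 170 + 25 = 270 deg
  cos(270 deg) = -0.0000, sin(270 deg) = -1.0000
  joint[4] = (-0.8537, 4.1272) + 11.9 * (-0.0000, -1.0000) = (-0.8537 + -0.0000, 4.1272 + -11.9000) = (-0.8537, -7.7728)
End effector: (-0.8537, -7.7728)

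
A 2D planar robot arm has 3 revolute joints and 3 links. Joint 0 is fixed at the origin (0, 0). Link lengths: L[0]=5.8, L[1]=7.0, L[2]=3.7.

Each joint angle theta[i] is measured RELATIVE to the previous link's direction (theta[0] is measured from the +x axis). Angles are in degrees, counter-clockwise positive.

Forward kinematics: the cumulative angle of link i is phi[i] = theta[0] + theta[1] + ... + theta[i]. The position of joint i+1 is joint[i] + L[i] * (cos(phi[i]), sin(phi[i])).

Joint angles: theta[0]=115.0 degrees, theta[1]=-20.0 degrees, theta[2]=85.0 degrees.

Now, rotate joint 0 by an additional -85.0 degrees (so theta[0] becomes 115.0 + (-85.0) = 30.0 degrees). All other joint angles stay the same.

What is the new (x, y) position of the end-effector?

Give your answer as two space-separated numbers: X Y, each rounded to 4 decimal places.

Answer: 11.5941 7.8015

Derivation:
joint[0] = (0.0000, 0.0000)  (base)
link 0: phi[0] = 30 = 30 deg
  cos(30 deg) = 0.8660, sin(30 deg) = 0.5000
  joint[1] = (0.0000, 0.0000) + 5.8 * (0.8660, 0.5000) = (0.0000 + 5.0229, 0.0000 + 2.9000) = (5.0229, 2.9000)
link 1: phi[1] = 30 + -20 = 10 deg
  cos(10 deg) = 0.9848, sin(10 deg) = 0.1736
  joint[2] = (5.0229, 2.9000) + 7 * (0.9848, 0.1736) = (5.0229 + 6.8937, 2.9000 + 1.2155) = (11.9166, 4.1155)
link 2: phi[2] = 30 + -20 + 85 = 95 deg
  cos(95 deg) = -0.0872, sin(95 deg) = 0.9962
  joint[3] = (11.9166, 4.1155) + 3.7 * (-0.0872, 0.9962) = (11.9166 + -0.3225, 4.1155 + 3.6859) = (11.5941, 7.8015)
End effector: (11.5941, 7.8015)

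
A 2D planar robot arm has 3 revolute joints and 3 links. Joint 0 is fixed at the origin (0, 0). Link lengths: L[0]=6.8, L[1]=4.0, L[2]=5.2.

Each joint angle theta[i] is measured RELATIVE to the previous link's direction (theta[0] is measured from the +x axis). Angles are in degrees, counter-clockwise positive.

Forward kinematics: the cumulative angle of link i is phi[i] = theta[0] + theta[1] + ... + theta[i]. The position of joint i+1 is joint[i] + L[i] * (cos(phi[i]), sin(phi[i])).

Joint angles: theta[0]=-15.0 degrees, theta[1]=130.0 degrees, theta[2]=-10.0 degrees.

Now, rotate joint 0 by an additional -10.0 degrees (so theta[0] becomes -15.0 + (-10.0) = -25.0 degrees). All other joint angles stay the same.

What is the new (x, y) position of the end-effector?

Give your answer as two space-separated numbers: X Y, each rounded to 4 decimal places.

joint[0] = (0.0000, 0.0000)  (base)
link 0: phi[0] = -25 = -25 deg
  cos(-25 deg) = 0.9063, sin(-25 deg) = -0.4226
  joint[1] = (0.0000, 0.0000) + 6.8 * (0.9063, -0.4226) = (0.0000 + 6.1629, 0.0000 + -2.8738) = (6.1629, -2.8738)
link 1: phi[1] = -25 + 130 = 105 deg
  cos(105 deg) = -0.2588, sin(105 deg) = 0.9659
  joint[2] = (6.1629, -2.8738) + 4 * (-0.2588, 0.9659) = (6.1629 + -1.0353, -2.8738 + 3.8637) = (5.1276, 0.9899)
link 2: phi[2] = -25 + 130 + -10 = 95 deg
  cos(95 deg) = -0.0872, sin(95 deg) = 0.9962
  joint[3] = (5.1276, 0.9899) + 5.2 * (-0.0872, 0.9962) = (5.1276 + -0.4532, 0.9899 + 5.1802) = (4.6744, 6.1701)
End effector: (4.6744, 6.1701)

Answer: 4.6744 6.1701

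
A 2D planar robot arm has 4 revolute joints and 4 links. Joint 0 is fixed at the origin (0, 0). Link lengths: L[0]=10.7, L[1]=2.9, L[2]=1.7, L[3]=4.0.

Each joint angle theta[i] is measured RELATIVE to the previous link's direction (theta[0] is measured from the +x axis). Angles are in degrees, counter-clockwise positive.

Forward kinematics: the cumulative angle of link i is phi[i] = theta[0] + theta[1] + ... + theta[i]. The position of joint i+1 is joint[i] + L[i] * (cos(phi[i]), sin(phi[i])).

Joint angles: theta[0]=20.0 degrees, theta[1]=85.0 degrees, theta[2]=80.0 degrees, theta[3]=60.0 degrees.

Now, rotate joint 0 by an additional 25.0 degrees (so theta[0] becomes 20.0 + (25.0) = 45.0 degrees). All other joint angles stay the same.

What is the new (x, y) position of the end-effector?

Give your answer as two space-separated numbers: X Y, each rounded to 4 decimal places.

joint[0] = (0.0000, 0.0000)  (base)
link 0: phi[0] = 45 = 45 deg
  cos(45 deg) = 0.7071, sin(45 deg) = 0.7071
  joint[1] = (0.0000, 0.0000) + 10.7 * (0.7071, 0.7071) = (0.0000 + 7.5660, 0.0000 + 7.5660) = (7.5660, 7.5660)
link 1: phi[1] = 45 + 85 = 130 deg
  cos(130 deg) = -0.6428, sin(130 deg) = 0.7660
  joint[2] = (7.5660, 7.5660) + 2.9 * (-0.6428, 0.7660) = (7.5660 + -1.8641, 7.5660 + 2.2215) = (5.7020, 9.7876)
link 2: phi[2] = 45 + 85 + 80 = 210 deg
  cos(210 deg) = -0.8660, sin(210 deg) = -0.5000
  joint[3] = (5.7020, 9.7876) + 1.7 * (-0.8660, -0.5000) = (5.7020 + -1.4722, 9.7876 + -0.8500) = (4.2297, 8.9376)
link 3: phi[3] = 45 + 85 + 80 + 60 = 270 deg
  cos(270 deg) = -0.0000, sin(270 deg) = -1.0000
  joint[4] = (4.2297, 8.9376) + 4 * (-0.0000, -1.0000) = (4.2297 + -0.0000, 8.9376 + -4.0000) = (4.2297, 4.9376)
End effector: (4.2297, 4.9376)

Answer: 4.2297 4.9376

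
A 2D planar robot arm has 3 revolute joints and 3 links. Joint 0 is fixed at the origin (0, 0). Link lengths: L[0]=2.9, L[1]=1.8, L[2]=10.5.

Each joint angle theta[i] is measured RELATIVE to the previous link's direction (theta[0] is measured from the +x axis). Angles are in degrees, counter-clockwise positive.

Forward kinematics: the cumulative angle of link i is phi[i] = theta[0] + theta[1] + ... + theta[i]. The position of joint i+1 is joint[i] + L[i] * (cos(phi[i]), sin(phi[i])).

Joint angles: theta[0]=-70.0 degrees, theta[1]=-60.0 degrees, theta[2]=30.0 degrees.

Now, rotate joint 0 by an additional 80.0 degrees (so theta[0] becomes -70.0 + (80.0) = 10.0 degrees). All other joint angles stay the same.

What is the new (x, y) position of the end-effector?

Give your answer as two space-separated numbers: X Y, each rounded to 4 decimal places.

Answer: 13.8797 -4.4665

Derivation:
joint[0] = (0.0000, 0.0000)  (base)
link 0: phi[0] = 10 = 10 deg
  cos(10 deg) = 0.9848, sin(10 deg) = 0.1736
  joint[1] = (0.0000, 0.0000) + 2.9 * (0.9848, 0.1736) = (0.0000 + 2.8559, 0.0000 + 0.5036) = (2.8559, 0.5036)
link 1: phi[1] = 10 + -60 = -50 deg
  cos(-50 deg) = 0.6428, sin(-50 deg) = -0.7660
  joint[2] = (2.8559, 0.5036) + 1.8 * (0.6428, -0.7660) = (2.8559 + 1.1570, 0.5036 + -1.3789) = (4.0130, -0.8753)
link 2: phi[2] = 10 + -60 + 30 = -20 deg
  cos(-20 deg) = 0.9397, sin(-20 deg) = -0.3420
  joint[3] = (4.0130, -0.8753) + 10.5 * (0.9397, -0.3420) = (4.0130 + 9.8668, -0.8753 + -3.5912) = (13.8797, -4.4665)
End effector: (13.8797, -4.4665)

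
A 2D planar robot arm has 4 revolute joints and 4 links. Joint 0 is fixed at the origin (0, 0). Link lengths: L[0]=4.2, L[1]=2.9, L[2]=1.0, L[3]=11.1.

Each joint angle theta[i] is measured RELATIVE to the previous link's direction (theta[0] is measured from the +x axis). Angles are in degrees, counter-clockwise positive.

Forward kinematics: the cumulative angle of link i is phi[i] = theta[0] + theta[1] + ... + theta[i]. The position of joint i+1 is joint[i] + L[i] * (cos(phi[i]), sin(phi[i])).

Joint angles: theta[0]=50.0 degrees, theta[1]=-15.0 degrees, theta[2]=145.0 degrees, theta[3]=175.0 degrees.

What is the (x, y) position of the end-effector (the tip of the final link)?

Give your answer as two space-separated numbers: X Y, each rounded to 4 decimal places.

joint[0] = (0.0000, 0.0000)  (base)
link 0: phi[0] = 50 = 50 deg
  cos(50 deg) = 0.6428, sin(50 deg) = 0.7660
  joint[1] = (0.0000, 0.0000) + 4.2 * (0.6428, 0.7660) = (0.0000 + 2.6997, 0.0000 + 3.2174) = (2.6997, 3.2174)
link 1: phi[1] = 50 + -15 = 35 deg
  cos(35 deg) = 0.8192, sin(35 deg) = 0.5736
  joint[2] = (2.6997, 3.2174) + 2.9 * (0.8192, 0.5736) = (2.6997 + 2.3755, 3.2174 + 1.6634) = (5.0752, 4.8808)
link 2: phi[2] = 50 + -15 + 145 = 180 deg
  cos(180 deg) = -1.0000, sin(180 deg) = 0.0000
  joint[3] = (5.0752, 4.8808) + 1 * (-1.0000, 0.0000) = (5.0752 + -1.0000, 4.8808 + 0.0000) = (4.0752, 4.8808)
link 3: phi[3] = 50 + -15 + 145 + 175 = 355 deg
  cos(355 deg) = 0.9962, sin(355 deg) = -0.0872
  joint[4] = (4.0752, 4.8808) + 11.1 * (0.9962, -0.0872) = (4.0752 + 11.0578, 4.8808 + -0.9674) = (15.1330, 3.9133)
End effector: (15.1330, 3.9133)

Answer: 15.1330 3.9133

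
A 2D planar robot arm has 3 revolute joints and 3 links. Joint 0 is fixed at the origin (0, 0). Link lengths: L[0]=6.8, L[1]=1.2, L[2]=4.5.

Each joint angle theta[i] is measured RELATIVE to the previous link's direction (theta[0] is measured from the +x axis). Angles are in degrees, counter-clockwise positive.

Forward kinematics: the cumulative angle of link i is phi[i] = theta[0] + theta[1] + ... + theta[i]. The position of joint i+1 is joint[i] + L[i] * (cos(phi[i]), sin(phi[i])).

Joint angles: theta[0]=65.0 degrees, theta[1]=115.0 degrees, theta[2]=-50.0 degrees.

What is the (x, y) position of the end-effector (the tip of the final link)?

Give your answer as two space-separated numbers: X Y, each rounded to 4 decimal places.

Answer: -1.2187 9.6101

Derivation:
joint[0] = (0.0000, 0.0000)  (base)
link 0: phi[0] = 65 = 65 deg
  cos(65 deg) = 0.4226, sin(65 deg) = 0.9063
  joint[1] = (0.0000, 0.0000) + 6.8 * (0.4226, 0.9063) = (0.0000 + 2.8738, 0.0000 + 6.1629) = (2.8738, 6.1629)
link 1: phi[1] = 65 + 115 = 180 deg
  cos(180 deg) = -1.0000, sin(180 deg) = 0.0000
  joint[2] = (2.8738, 6.1629) + 1.2 * (-1.0000, 0.0000) = (2.8738 + -1.2000, 6.1629 + 0.0000) = (1.6738, 6.1629)
link 2: phi[2] = 65 + 115 + -50 = 130 deg
  cos(130 deg) = -0.6428, sin(130 deg) = 0.7660
  joint[3] = (1.6738, 6.1629) + 4.5 * (-0.6428, 0.7660) = (1.6738 + -2.8925, 6.1629 + 3.4472) = (-1.2187, 9.6101)
End effector: (-1.2187, 9.6101)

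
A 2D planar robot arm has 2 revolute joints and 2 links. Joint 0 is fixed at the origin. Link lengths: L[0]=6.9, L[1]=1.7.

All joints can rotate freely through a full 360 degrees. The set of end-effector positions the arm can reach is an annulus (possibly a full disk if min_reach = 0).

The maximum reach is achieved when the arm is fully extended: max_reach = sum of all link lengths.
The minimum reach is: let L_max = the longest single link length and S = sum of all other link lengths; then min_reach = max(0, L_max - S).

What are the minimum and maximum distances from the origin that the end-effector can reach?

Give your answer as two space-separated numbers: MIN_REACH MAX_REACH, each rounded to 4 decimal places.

Link lengths: [6.9, 1.7]
max_reach = 6.9 + 1.7 = 8.6
L_max = max([6.9, 1.7]) = 6.9
S (sum of others) = 8.6 - 6.9 = 1.7
min_reach = max(0, 6.9 - 1.7) = max(0, 5.2) = 5.2

Answer: 5.2000 8.6000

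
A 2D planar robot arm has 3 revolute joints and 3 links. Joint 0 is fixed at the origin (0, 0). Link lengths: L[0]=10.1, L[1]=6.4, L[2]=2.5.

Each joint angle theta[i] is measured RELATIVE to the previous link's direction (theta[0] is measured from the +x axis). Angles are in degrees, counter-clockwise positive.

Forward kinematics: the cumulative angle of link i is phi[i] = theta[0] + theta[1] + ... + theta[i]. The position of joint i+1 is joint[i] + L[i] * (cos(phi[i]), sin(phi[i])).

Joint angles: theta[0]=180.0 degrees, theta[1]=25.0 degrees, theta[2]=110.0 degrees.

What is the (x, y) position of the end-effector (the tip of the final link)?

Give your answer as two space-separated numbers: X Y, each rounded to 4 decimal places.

joint[0] = (0.0000, 0.0000)  (base)
link 0: phi[0] = 180 = 180 deg
  cos(180 deg) = -1.0000, sin(180 deg) = 0.0000
  joint[1] = (0.0000, 0.0000) + 10.1 * (-1.0000, 0.0000) = (0.0000 + -10.1000, 0.0000 + 0.0000) = (-10.1000, 0.0000)
link 1: phi[1] = 180 + 25 = 205 deg
  cos(205 deg) = -0.9063, sin(205 deg) = -0.4226
  joint[2] = (-10.1000, 0.0000) + 6.4 * (-0.9063, -0.4226) = (-10.1000 + -5.8004, 0.0000 + -2.7048) = (-15.9004, -2.7048)
link 2: phi[2] = 180 + 25 + 110 = 315 deg
  cos(315 deg) = 0.7071, sin(315 deg) = -0.7071
  joint[3] = (-15.9004, -2.7048) + 2.5 * (0.7071, -0.7071) = (-15.9004 + 1.7678, -2.7048 + -1.7678) = (-14.1326, -4.4725)
End effector: (-14.1326, -4.4725)

Answer: -14.1326 -4.4725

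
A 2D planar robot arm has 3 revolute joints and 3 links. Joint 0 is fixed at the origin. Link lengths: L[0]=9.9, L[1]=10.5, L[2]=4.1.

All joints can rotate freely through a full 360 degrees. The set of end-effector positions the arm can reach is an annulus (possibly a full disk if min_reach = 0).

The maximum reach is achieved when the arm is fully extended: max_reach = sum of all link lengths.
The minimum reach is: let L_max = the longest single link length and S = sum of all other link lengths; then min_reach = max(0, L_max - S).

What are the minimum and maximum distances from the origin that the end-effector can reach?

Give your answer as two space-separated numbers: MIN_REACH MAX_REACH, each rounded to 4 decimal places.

Answer: 0.0000 24.5000

Derivation:
Link lengths: [9.9, 10.5, 4.1]
max_reach = 9.9 + 10.5 + 4.1 = 24.5
L_max = max([9.9, 10.5, 4.1]) = 10.5
S (sum of others) = 24.5 - 10.5 = 14
min_reach = max(0, 10.5 - 14) = max(0, -3.5) = 0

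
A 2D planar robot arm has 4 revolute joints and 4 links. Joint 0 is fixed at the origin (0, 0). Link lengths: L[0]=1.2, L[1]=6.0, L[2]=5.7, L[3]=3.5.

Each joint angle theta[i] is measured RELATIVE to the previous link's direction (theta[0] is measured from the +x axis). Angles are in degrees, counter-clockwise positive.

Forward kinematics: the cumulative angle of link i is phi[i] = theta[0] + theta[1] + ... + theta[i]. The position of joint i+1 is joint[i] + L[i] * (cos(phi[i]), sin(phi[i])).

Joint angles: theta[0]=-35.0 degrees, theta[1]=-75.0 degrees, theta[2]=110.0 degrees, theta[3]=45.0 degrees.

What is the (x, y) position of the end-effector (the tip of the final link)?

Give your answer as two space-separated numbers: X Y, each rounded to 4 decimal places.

joint[0] = (0.0000, 0.0000)  (base)
link 0: phi[0] = -35 = -35 deg
  cos(-35 deg) = 0.8192, sin(-35 deg) = -0.5736
  joint[1] = (0.0000, 0.0000) + 1.2 * (0.8192, -0.5736) = (0.0000 + 0.9830, 0.0000 + -0.6883) = (0.9830, -0.6883)
link 1: phi[1] = -35 + -75 = -110 deg
  cos(-110 deg) = -0.3420, sin(-110 deg) = -0.9397
  joint[2] = (0.9830, -0.6883) + 6 * (-0.3420, -0.9397) = (0.9830 + -2.0521, -0.6883 + -5.6382) = (-1.0691, -6.3264)
link 2: phi[2] = -35 + -75 + 110 = 0 deg
  cos(0 deg) = 1.0000, sin(0 deg) = 0.0000
  joint[3] = (-1.0691, -6.3264) + 5.7 * (1.0000, 0.0000) = (-1.0691 + 5.7000, -6.3264 + 0.0000) = (4.6309, -6.3264)
link 3: phi[3] = -35 + -75 + 110 + 45 = 45 deg
  cos(45 deg) = 0.7071, sin(45 deg) = 0.7071
  joint[4] = (4.6309, -6.3264) + 3.5 * (0.7071, 0.7071) = (4.6309 + 2.4749, -6.3264 + 2.4749) = (7.1057, -3.8516)
End effector: (7.1057, -3.8516)

Answer: 7.1057 -3.8516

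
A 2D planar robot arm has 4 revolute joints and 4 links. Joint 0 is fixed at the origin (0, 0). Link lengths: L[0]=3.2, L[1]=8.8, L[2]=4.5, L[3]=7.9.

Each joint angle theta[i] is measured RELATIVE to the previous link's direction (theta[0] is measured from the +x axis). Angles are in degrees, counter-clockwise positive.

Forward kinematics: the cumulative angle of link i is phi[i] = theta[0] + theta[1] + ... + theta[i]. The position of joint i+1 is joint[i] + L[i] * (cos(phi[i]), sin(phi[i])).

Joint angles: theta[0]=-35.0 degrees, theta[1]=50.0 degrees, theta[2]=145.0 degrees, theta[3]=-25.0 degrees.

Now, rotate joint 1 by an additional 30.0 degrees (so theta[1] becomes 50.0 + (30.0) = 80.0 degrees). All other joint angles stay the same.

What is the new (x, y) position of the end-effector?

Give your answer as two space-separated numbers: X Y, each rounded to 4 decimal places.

joint[0] = (0.0000, 0.0000)  (base)
link 0: phi[0] = -35 = -35 deg
  cos(-35 deg) = 0.8192, sin(-35 deg) = -0.5736
  joint[1] = (0.0000, 0.0000) + 3.2 * (0.8192, -0.5736) = (0.0000 + 2.6213, 0.0000 + -1.8354) = (2.6213, -1.8354)
link 1: phi[1] = -35 + 80 = 45 deg
  cos(45 deg) = 0.7071, sin(45 deg) = 0.7071
  joint[2] = (2.6213, -1.8354) + 8.8 * (0.7071, 0.7071) = (2.6213 + 6.2225, -1.8354 + 6.2225) = (8.8438, 4.3871)
link 2: phi[2] = -35 + 80 + 145 = 190 deg
  cos(190 deg) = -0.9848, sin(190 deg) = -0.1736
  joint[3] = (8.8438, 4.3871) + 4.5 * (-0.9848, -0.1736) = (8.8438 + -4.4316, 4.3871 + -0.7814) = (4.4122, 3.6057)
link 3: phi[3] = -35 + 80 + 145 + -25 = 165 deg
  cos(165 deg) = -0.9659, sin(165 deg) = 0.2588
  joint[4] = (4.4122, 3.6057) + 7.9 * (-0.9659, 0.2588) = (4.4122 + -7.6308, 3.6057 + 2.0447) = (-3.2186, 5.6503)
End effector: (-3.2186, 5.6503)

Answer: -3.2186 5.6503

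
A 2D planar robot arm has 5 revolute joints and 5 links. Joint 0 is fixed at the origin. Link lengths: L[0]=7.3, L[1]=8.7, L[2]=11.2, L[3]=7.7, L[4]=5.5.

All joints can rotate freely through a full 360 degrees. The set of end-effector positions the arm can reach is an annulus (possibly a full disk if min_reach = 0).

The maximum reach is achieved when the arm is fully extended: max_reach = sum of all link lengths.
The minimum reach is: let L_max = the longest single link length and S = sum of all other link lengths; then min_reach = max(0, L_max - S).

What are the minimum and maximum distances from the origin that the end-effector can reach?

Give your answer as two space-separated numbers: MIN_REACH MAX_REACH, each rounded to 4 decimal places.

Answer: 0.0000 40.4000

Derivation:
Link lengths: [7.3, 8.7, 11.2, 7.7, 5.5]
max_reach = 7.3 + 8.7 + 11.2 + 7.7 + 5.5 = 40.4
L_max = max([7.3, 8.7, 11.2, 7.7, 5.5]) = 11.2
S (sum of others) = 40.4 - 11.2 = 29.2
min_reach = max(0, 11.2 - 29.2) = max(0, -18) = 0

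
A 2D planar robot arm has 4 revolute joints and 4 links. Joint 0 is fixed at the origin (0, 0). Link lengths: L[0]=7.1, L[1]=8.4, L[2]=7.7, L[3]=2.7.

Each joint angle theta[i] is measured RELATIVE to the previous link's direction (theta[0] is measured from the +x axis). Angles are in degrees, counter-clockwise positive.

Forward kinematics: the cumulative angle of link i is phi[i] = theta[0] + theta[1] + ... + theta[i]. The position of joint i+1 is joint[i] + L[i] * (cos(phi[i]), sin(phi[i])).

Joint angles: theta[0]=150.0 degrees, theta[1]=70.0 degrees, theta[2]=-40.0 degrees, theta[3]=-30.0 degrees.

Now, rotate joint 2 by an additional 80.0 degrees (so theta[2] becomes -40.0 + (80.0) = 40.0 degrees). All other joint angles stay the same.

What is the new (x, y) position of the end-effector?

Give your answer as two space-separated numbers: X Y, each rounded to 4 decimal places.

joint[0] = (0.0000, 0.0000)  (base)
link 0: phi[0] = 150 = 150 deg
  cos(150 deg) = -0.8660, sin(150 deg) = 0.5000
  joint[1] = (0.0000, 0.0000) + 7.1 * (-0.8660, 0.5000) = (0.0000 + -6.1488, 0.0000 + 3.5500) = (-6.1488, 3.5500)
link 1: phi[1] = 150 + 70 = 220 deg
  cos(220 deg) = -0.7660, sin(220 deg) = -0.6428
  joint[2] = (-6.1488, 3.5500) + 8.4 * (-0.7660, -0.6428) = (-6.1488 + -6.4348, 3.5500 + -5.3994) = (-12.5836, -1.8494)
link 2: phi[2] = 150 + 70 + 40 = 260 deg
  cos(260 deg) = -0.1736, sin(260 deg) = -0.9848
  joint[3] = (-12.5836, -1.8494) + 7.7 * (-0.1736, -0.9848) = (-12.5836 + -1.3371, -1.8494 + -7.5830) = (-13.9206, -9.4324)
link 3: phi[3] = 150 + 70 + 40 + -30 = 230 deg
  cos(230 deg) = -0.6428, sin(230 deg) = -0.7660
  joint[4] = (-13.9206, -9.4324) + 2.7 * (-0.6428, -0.7660) = (-13.9206 + -1.7355, -9.4324 + -2.0683) = (-15.6562, -11.5008)
End effector: (-15.6562, -11.5008)

Answer: -15.6562 -11.5008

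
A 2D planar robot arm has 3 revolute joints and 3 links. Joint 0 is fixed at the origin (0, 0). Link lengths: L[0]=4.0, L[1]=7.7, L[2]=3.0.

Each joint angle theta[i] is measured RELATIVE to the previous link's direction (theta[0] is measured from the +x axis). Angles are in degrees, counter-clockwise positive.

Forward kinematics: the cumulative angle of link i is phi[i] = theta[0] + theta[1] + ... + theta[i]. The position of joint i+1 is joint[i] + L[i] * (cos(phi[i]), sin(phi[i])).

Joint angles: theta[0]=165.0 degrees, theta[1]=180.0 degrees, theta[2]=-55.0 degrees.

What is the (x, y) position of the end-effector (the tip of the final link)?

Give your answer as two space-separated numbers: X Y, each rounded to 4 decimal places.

joint[0] = (0.0000, 0.0000)  (base)
link 0: phi[0] = 165 = 165 deg
  cos(165 deg) = -0.9659, sin(165 deg) = 0.2588
  joint[1] = (0.0000, 0.0000) + 4 * (-0.9659, 0.2588) = (0.0000 + -3.8637, 0.0000 + 1.0353) = (-3.8637, 1.0353)
link 1: phi[1] = 165 + 180 = 345 deg
  cos(345 deg) = 0.9659, sin(345 deg) = -0.2588
  joint[2] = (-3.8637, 1.0353) + 7.7 * (0.9659, -0.2588) = (-3.8637 + 7.4376, 1.0353 + -1.9929) = (3.5739, -0.9576)
link 2: phi[2] = 165 + 180 + -55 = 290 deg
  cos(290 deg) = 0.3420, sin(290 deg) = -0.9397
  joint[3] = (3.5739, -0.9576) + 3 * (0.3420, -0.9397) = (3.5739 + 1.0261, -0.9576 + -2.8191) = (4.6000, -3.7767)
End effector: (4.6000, -3.7767)

Answer: 4.6000 -3.7767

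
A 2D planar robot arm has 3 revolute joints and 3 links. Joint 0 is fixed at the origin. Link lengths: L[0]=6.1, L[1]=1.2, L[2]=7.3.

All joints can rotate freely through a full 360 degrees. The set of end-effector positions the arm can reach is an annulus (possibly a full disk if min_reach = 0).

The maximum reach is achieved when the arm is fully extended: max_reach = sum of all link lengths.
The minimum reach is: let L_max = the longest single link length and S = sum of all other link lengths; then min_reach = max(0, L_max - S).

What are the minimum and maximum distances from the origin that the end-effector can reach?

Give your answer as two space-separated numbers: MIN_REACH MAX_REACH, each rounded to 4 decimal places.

Link lengths: [6.1, 1.2, 7.3]
max_reach = 6.1 + 1.2 + 7.3 = 14.6
L_max = max([6.1, 1.2, 7.3]) = 7.3
S (sum of others) = 14.6 - 7.3 = 7.3
min_reach = max(0, 7.3 - 7.3) = max(0, 0) = 0

Answer: 0.0000 14.6000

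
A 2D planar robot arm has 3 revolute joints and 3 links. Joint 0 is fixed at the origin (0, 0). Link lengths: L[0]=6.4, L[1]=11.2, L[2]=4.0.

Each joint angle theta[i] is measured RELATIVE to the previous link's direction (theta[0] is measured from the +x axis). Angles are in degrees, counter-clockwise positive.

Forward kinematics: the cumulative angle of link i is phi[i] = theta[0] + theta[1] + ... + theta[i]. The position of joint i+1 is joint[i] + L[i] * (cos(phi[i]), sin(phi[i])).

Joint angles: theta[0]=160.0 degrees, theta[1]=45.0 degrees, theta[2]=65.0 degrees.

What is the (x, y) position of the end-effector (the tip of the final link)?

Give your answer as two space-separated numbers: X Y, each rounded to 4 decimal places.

joint[0] = (0.0000, 0.0000)  (base)
link 0: phi[0] = 160 = 160 deg
  cos(160 deg) = -0.9397, sin(160 deg) = 0.3420
  joint[1] = (0.0000, 0.0000) + 6.4 * (-0.9397, 0.3420) = (0.0000 + -6.0140, 0.0000 + 2.1889) = (-6.0140, 2.1889)
link 1: phi[1] = 160 + 45 = 205 deg
  cos(205 deg) = -0.9063, sin(205 deg) = -0.4226
  joint[2] = (-6.0140, 2.1889) + 11.2 * (-0.9063, -0.4226) = (-6.0140 + -10.1506, 2.1889 + -4.7333) = (-16.1647, -2.5444)
link 2: phi[2] = 160 + 45 + 65 = 270 deg
  cos(270 deg) = -0.0000, sin(270 deg) = -1.0000
  joint[3] = (-16.1647, -2.5444) + 4 * (-0.0000, -1.0000) = (-16.1647 + -0.0000, -2.5444 + -4.0000) = (-16.1647, -6.5444)
End effector: (-16.1647, -6.5444)

Answer: -16.1647 -6.5444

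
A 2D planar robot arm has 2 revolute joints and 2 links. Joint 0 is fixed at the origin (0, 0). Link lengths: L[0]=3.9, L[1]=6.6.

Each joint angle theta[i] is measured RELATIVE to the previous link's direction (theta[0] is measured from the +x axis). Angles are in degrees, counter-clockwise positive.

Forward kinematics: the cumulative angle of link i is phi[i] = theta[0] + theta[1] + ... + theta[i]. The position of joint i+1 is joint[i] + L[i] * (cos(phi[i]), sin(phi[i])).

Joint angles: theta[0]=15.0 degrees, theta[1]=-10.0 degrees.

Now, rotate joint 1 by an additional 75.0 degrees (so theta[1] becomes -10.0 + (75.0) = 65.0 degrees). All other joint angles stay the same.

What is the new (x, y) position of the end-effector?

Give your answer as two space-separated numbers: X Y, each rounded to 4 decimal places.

Answer: 4.9132 7.5091

Derivation:
joint[0] = (0.0000, 0.0000)  (base)
link 0: phi[0] = 15 = 15 deg
  cos(15 deg) = 0.9659, sin(15 deg) = 0.2588
  joint[1] = (0.0000, 0.0000) + 3.9 * (0.9659, 0.2588) = (0.0000 + 3.7671, 0.0000 + 1.0094) = (3.7671, 1.0094)
link 1: phi[1] = 15 + 65 = 80 deg
  cos(80 deg) = 0.1736, sin(80 deg) = 0.9848
  joint[2] = (3.7671, 1.0094) + 6.6 * (0.1736, 0.9848) = (3.7671 + 1.1461, 1.0094 + 6.4997) = (4.9132, 7.5091)
End effector: (4.9132, 7.5091)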